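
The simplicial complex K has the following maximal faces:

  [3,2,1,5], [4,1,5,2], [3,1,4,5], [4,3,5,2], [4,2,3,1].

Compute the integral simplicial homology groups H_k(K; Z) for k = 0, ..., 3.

H_0 = Z,  H_1 = 0,  H_2 = 0,  H_3 = Z.

Fix the vertex order 1 < 2 < 3 < 4 < 5 and write every simplex with vertices in increasing order. Then dim K = 3 and the simplices of K are:

  0-simplices (5): [1], [2], [3], [4], [5]
  1-simplices (10): [1,2], [1,3], [1,4], [1,5], [2,3], [2,4], [2,5], [3,4], [3,5], [4,5]
  2-simplices (10): [1,2,3], [1,2,4], [1,2,5], [1,3,4], [1,3,5], [1,4,5], [2,3,4], [2,3,5], [2,4,5], [3,4,5]
  3-simplices (5): [1,2,3,4], [1,2,3,5], [1,2,4,5], [1,3,4,5], [2,3,4,5]

so the chain groups are C_0 ≅ Z^5, C_1 ≅ Z^10, C_2 ≅ Z^10, C_3 ≅ Z^5.

Boundary ∂_1: C_1 → C_0 is given by ∂[p,q] = [q] − [p].
The 5×10 boundary matrix has rank 4 and Smith normal form diag(1,1,1,1).

∂_2: C_2 → C_1 maps a triangle to the signed sum of its edges. For instance
  ∂[2,3,5] = [3,5] − [2,5] + [2,3],
  ∂[1,2,5] = [2,5] − [1,5] + [1,2].
As a 10×10 matrix over Z this has rank 6, with invariant factors (1,1,1,1,1,1).

∂_3: C_3 → C_2 sends each 3-simplex σ to the alternating sum Σ_i (−1)^i (σ with its i-th vertex removed). For instance
  ∂[1,2,3,5] = [2,3,5] − [1,3,5] + [1,2,5] − [1,2,3],
  ∂[1,2,4,5] = [2,4,5] − [1,4,5] + [1,2,5] − [1,2,4].
This gives a 10×5 integer matrix of rank 4; reducing to Smith normal form yields diagonal entries (1,1,1,1).

Now H_k = ker ∂_k / im ∂_{k+1}, so:

  H_0: rank C_0 − rank ∂_1 = 5 − 4 = 1, and the invariant factors of ∂_1 are all 1, so H_0 ≅ Z.
  H_1: rank ker ∂_1 − rank ∂_2 = (10 − 4) − 6 = 0, and the invariant factors of ∂_2 are all 1, so H_1 ≅ 0.
  H_2: rank ker ∂_2 − rank ∂_3 = (10 − 6) − 4 = 0, and the invariant factors of ∂_3 are all 1, so H_2 ≅ 0.
  H_3: rank ker ∂_3 − rank ∂_4 = (5 − 4) − 0 = 1, and there is no ∂_4, so H_3 ≅ Z.

(K is a triangulation of the 3-sphere S^3.)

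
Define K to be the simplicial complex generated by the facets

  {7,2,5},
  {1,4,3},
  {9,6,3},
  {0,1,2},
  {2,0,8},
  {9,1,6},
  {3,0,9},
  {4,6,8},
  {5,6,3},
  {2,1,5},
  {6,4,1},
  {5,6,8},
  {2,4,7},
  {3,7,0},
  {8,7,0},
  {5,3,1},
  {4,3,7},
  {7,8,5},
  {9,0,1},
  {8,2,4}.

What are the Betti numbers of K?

b_0 = 1, b_1 = 1, b_2 = 0.

We work with the vertex ordering 0 < 1 < 2 < 3 < 4 < 5 < 6 < 7 < 8 < 9. The simplices of K, each written with vertices in increasing order, are:

  0-simplices (10): [0], [1], [2], [3], [4], [5], [6], [7], [8], [9]
  1-simplices (30): (30 of them)
  2-simplices (20): (20 of them)

so the chain groups are C_0 ≅ Z^10, C_1 ≅ Z^30, C_2 ≅ Z^20.

∂_1: C_1 → C_0 sends each edge [p,q] (with p < q) to q − p. For instance
  ∂[1,3] = [3] − [1].
This gives a 10×30 integer matrix of rank 9; reducing to Smith normal form yields diagonal entries (1,1,1,1,1,1,1,1,1).

Boundary ∂_2: C_2 → C_1 maps a triangle to the signed sum of its edges. For instance
  ∂[0,1,2] = [1,2] − [0,2] + [0,1],
  ∂[5,7,8] = [7,8] − [5,8] + [5,7].
As a 30×20 matrix over Z this has rank 20, with invariant factors (1,1,1,1,1,1,1,1,1,1,1,1,1,1,1,1,1,1,1,2).

Now H_k = ker ∂_k / im ∂_{k+1}, so:

  H_0: rank C_0 − rank ∂_1 = 10 − 9 = 1, and the invariant factors of ∂_1 are all 1, so H_0 = Z.
  H_1: rank ker ∂_1 − rank ∂_2 = (30 − 9) − 20 = 1, and ∂_2 has invariant factor 2 > 1, so H_1 = Z ⊕ Z/2Z.
  H_2: rank ker ∂_2 − rank ∂_3 = (20 − 20) − 0 = 0, and there is no ∂_3, so H_2 = 0.

As a check, the Euler characteristic is 10 − 30 + 20 = 0, which agrees with 1 − 1 + 0 = 0.
(K is a triangulation of the Klein bottle.)

Hence the Betti numbers are b_0 = 1, b_1 = 1, b_2 = 0.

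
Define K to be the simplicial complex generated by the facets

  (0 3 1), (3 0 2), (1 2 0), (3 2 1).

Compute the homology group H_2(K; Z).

H_2 ≅ Z.

Fix the vertex order 0 < 1 < 2 < 3 and write every simplex with vertices in increasing order. Then dim K = 2 and the simplices of K are:

  0-simplices (4): [0], [1], [2], [3]
  1-simplices (6): [0,1], [0,2], [0,3], [1,2], [1,3], [2,3]
  2-simplices (4): [0,1,2], [0,1,3], [0,2,3], [1,2,3]

Hence C_0 ≅ Z^4, C_1 ≅ Z^6, C_2 ≅ Z^4.

The boundary map ∂_1: C_1 → C_0 sends each edge [p,q] (with p < q) to q − p. For instance
  ∂[0,1] = [1] − [0].
This gives a 4×6 integer matrix of rank 3; reducing to Smith normal form yields diagonal entries (1,1,1).

Boundary ∂_2: C_2 → C_1 maps a triangle to the signed sum of its edges. For instance
  ∂[0,1,3] = [1,3] − [0,3] + [0,1],
  ∂[0,2,3] = [2,3] − [0,3] + [0,2].
The 6×4 boundary matrix has rank 3 and Smith normal form diag(1,1,1).

From H_k ≅ ker(∂_k) / im(∂_{k+1}) we obtain:

  H_2: rank ker ∂_2 − rank ∂_3 = (4 − 3) − 0 = 1, and there is no ∂_3, so H_2 = Z.

(K is a triangulation of the 2-sphere S^2.)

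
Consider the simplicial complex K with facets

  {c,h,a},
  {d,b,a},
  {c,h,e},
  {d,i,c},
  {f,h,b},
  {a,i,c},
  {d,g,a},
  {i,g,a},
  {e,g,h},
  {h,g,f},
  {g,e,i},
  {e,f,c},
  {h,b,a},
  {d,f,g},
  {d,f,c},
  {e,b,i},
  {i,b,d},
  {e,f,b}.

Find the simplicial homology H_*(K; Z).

H_0 ≅ Z,  H_1 ≅ Z × Z/2,  H_2 = 0.

Order the vertices as a < b < c < d < e < f < g < h < i. Listing each simplex with vertices in this order, K has dimension 2 with simplices:

  0-simplices (9): a, b, c, d, e, f, g, h, i
  1-simplices (27): ab, ac, ad, ag, ah, ai, bd, be, bf, bh, bi, cd, ce, cf, ch, ci, df, dg, di, ef, eg, eh, ei, fg, fh, gh, gi
  2-simplices (18): abd, abh, ach, aci, adg, agi, bdi, bef, bei, bfh, cdf, cdi, cef, ceh, dfg, egh, egi, fgh

giving chain groups C_0 ≅ Z^9, C_1 ≅ Z^27, C_2 ≅ Z^18.

The boundary map ∂_1: C_1 → C_0 is given by ∂[p,q] = [q] − [p]. For instance
  ∂gh = h − g.
The resulting 9×27 matrix has rank 8, and its Smith normal form has invariant factors (1,1,1,1,1,1,1,1).

The boundary map ∂_2: C_2 → C_1 maps a triangle to the signed sum of its edges. For instance
  ∂bef = ef − bf + be,
  ∂bei = ei − bi + be.
The resulting 27×18 matrix has rank 18, and its Smith normal form has invariant factors (1,1,1,1,1,1,1,1,1,1,1,1,1,1,1,1,1,2).

Reading off H_k = ker ∂_k / im ∂_{k+1}:

  H_0: rank C_0 − rank ∂_1 = 9 − 8 = 1, and the invariant factors of ∂_1 are all 1, so H_0 ≅ Z.
  H_1: rank ker ∂_1 − rank ∂_2 = (27 − 8) − 18 = 1, and ∂_2 has invariant factor 2 > 1, so H_1 ≅ Z × Z/2.
  H_2: rank ker ∂_2 − rank ∂_3 = (18 − 18) − 0 = 0, and there is no ∂_3, so H_2 ≅ 0.

As a check, the Euler characteristic is 9 − 27 + 18 = 0, which agrees with 1 − 1 + 0 = 0.
(K is a triangulation of the Klein bottle.)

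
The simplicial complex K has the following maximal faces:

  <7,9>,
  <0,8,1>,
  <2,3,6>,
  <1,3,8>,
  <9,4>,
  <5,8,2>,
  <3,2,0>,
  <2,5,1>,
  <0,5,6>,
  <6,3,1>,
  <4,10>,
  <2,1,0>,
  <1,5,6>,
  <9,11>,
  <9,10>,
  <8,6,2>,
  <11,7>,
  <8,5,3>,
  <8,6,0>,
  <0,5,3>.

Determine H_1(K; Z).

We work with the vertex ordering 0 < 1 < 2 < 3 < 4 < 5 < 6 < 7 < 8 < 9 < 10 < 11. The simplices of K, each written with vertices in increasing order, are:

  0-simplices (12): [0], [1], [2], [3], [4], [5], [6], [7], [8], [9], [10], [11]
  1-simplices (27): (27 of them)
  2-simplices (14): [0,1,2], [0,1,8], [0,2,3], [0,3,5], [0,5,6], [0,6,8], [1,2,5], [1,3,6], [1,3,8], [1,5,6], [2,3,6], [2,5,8], [2,6,8], [3,5,8]

so the chain groups are C_0 ≅ Z^12, C_1 ≅ Z^27, C_2 ≅ Z^14.

Boundary ∂_1: C_1 → C_0 sends each edge [p,q] (with p < q) to q − p.
This gives a 12×27 integer matrix of rank 10; reducing to Smith normal form yields diagonal entries (1,1,1,1,1,1,1,1,1,1).

Boundary ∂_2: C_2 → C_1 sends each 2-simplex [p,q,r] to [q,r] − [p,r] + [p,q]. For instance
  ∂[0,2,3] = [2,3] − [0,3] + [0,2],
  ∂[1,2,5] = [2,5] − [1,5] + [1,2].
This gives a 27×14 integer matrix of rank 13; reducing to Smith normal form yields diagonal entries (1,1,1,1,1,1,1,1,1,1,1,1,1).

Reading off H_k = ker ∂_k / im ∂_{k+1}:

  H_1: rank ker ∂_1 − rank ∂_2 = (27 − 10) − 13 = 4, and the invariant factors of ∂_2 are all 1, so H_1 = Z^4.

H_1 ≅ Z^4.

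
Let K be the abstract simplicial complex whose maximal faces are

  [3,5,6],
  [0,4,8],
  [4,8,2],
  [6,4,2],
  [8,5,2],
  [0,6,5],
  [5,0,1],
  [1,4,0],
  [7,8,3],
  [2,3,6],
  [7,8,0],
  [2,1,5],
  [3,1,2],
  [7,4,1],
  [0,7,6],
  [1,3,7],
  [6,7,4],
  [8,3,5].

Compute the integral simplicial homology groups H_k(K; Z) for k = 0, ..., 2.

We work with the vertex ordering 0 < 1 < 2 < 3 < 4 < 5 < 6 < 7 < 8. The simplices of K, each written with vertices in increasing order, are:

  0-simplices (9): [0], [1], [2], [3], [4], [5], [6], [7], [8]
  1-simplices (27): (27 of them)
  2-simplices (18): [0,1,4], [0,1,5], [0,4,8], [0,5,6], [0,6,7], [0,7,8], [1,2,3], [1,2,5], [1,3,7], [1,4,7], [2,3,6], [2,4,6], [2,4,8], [2,5,8], [3,5,6], [3,5,8], [3,7,8], [4,6,7]

Hence C_0 ≅ Z^9, C_1 ≅ Z^27, C_2 ≅ Z^18.

Boundary ∂_1: C_1 → C_0 sends each edge [p,q] (with p < q) to q − p.
The 9×27 boundary matrix has rank 8 and Smith normal form diag(1,1,1,1,1,1,1,1).

∂_2: C_2 → C_1 acts by ∂[p,q,r] = [q,r] − [p,r] + [p,q]. For instance
  ∂[2,4,6] = [4,6] − [2,6] + [2,4],
  ∂[0,1,4] = [1,4] − [0,4] + [0,1].
This gives a 27×18 integer matrix of rank 18; reducing to Smith normal form yields diagonal entries (1,1,1,1,1,1,1,1,1,1,1,1,1,1,1,1,1,2).

Computing H_k = (kernel of ∂_k) / (image of ∂_{k+1}):

  H_0: rank C_0 − rank ∂_1 = 9 − 8 = 1, and the invariant factors of ∂_1 are all 1, so H_0 ≅ Z.
  H_1: rank ker ∂_1 − rank ∂_2 = (27 − 8) − 18 = 1, and ∂_2 has invariant factor 2 > 1, so H_1 ≅ Z ⊕ Z/2.
  H_2: rank ker ∂_2 − rank ∂_3 = (18 − 18) − 0 = 0, and there is no ∂_3, so H_2 ≅ 0.

As a check, the Euler characteristic is 9 − 27 + 18 = 0, which agrees with 1 − 1 + 0 = 0.

H_0 = Z,  H_1 = Z ⊕ Z/2,  H_2 = 0.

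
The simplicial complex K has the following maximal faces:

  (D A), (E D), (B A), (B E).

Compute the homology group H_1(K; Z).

H_1 = Z.

Order the vertices as A < B < D < E. Listing each simplex with vertices in this order, K has dimension 1 with simplices:

  0-simplices (4): A, B, D, E
  1-simplices (4): AB, AD, BE, DE

so the chain groups are C_0 ≅ Z^4, C_1 ≅ Z^4.

Boundary ∂_1: C_1 → C_0 is given by ∂[p,q] = [q] − [p].
The resulting 4×4 matrix has rank 3, and its Smith normal form has invariant factors (1,1,1).

From H_k ≅ ker(∂_k) / im(∂_{k+1}) we obtain:

  H_1: rank ker ∂_1 − rank ∂_2 = (4 − 3) − 0 = 1, and there is no ∂_2, so H_1 ≅ Z.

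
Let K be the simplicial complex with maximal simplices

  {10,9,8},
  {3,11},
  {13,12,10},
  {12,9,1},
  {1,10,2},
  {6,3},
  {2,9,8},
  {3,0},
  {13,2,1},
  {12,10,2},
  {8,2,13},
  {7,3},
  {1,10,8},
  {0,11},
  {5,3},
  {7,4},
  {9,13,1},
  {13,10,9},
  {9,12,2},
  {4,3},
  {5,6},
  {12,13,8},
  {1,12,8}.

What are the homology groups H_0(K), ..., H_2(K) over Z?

H_0 ≅ Z^2,  H_1 ≅ Z^5,  H_2 ≅ Z.

K has 14 vertices, 30 edges, 14 triangles.
rank ∂_0 = 0, rank ∂_1 = 12 ⇒ b_0 = 14 − 0 − 12 = 2; all invariant factors of ∂_1 are 1 so no torsion. So H_0 ≅ Z^2.
rank ∂_1 = 12, rank ∂_2 = 13 ⇒ b_1 = 30 − 12 − 13 = 5; all invariant factors of ∂_2 are 1 so no torsion. So H_1 ≅ Z^5.
rank ∂_2 = 13, rank ∂_3 = 0 ⇒ b_2 = 14 − 13 − 0 = 1. So H_2 ≅ Z.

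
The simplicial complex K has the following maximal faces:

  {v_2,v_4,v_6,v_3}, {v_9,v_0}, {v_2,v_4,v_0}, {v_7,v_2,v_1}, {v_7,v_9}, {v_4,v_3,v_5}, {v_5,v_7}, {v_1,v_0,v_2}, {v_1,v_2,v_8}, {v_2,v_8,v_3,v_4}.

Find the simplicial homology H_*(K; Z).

H_0 ≅ Z,  H_1 ≅ Z^2,  H_2 = 0,  H_3 = 0.

Order the vertices as v_0 < v_1 < v_2 < v_3 < v_4 < v_5 < v_6 < v_7 < v_8 < v_9. Listing each simplex with vertices in this order, K has dimension 3 with simplices:

  0-simplices (10): [v_0], [v_1], [v_2], [v_3], [v_4], [v_5], [v_6], [v_7], [v_8], [v_9]
  1-simplices (21): (21 of them)
  2-simplices (12): (12 of them)
  3-simplices (2): [v_2,v_3,v_4,v_6], [v_2,v_3,v_4,v_8]

giving chain groups C_0 ≅ Z^10, C_1 ≅ Z^21, C_2 ≅ Z^12, C_3 ≅ Z^2.

The boundary map ∂_1: C_1 → C_0 is given by ∂[p,q] = [q] − [p]. For instance
  ∂[v_4,v_5] = [v_5] − [v_4].
The resulting 10×21 matrix has rank 9, and its Smith normal form has invariant factors (1,1,1,1,1,1,1,1,1).

∂_2: C_2 → C_1 sends each 2-simplex [p,q,r] to [q,r] − [p,r] + [p,q]. For instance
  ∂[v_2,v_3,v_4] = [v_3,v_4] − [v_2,v_4] + [v_2,v_3],
  ∂[v_2,v_3,v_8] = [v_3,v_8] − [v_2,v_8] + [v_2,v_3].
The resulting 21×12 matrix has rank 10, and its Smith normal form has invariant factors (1,1,1,1,1,1,1,1,1,1).

The boundary map ∂_3: C_3 → C_2 sends each 3-simplex σ to the alternating sum Σ_i (−1)^i (σ with its i-th vertex removed). For instance
  ∂[v_2,v_3,v_4,v_6] = [v_3,v_4,v_6] − [v_2,v_4,v_6] + [v_2,v_3,v_6] − [v_2,v_3,v_4],
  ∂[v_2,v_3,v_4,v_8] = [v_3,v_4,v_8] − [v_2,v_4,v_8] + [v_2,v_3,v_8] − [v_2,v_3,v_4].
The resulting 12×2 matrix has rank 2, and its Smith normal form has invariant factors (1,1).

Now H_k = ker ∂_k / im ∂_{k+1}, so:

  H_0: rank C_0 − rank ∂_1 = 10 − 9 = 1, and the invariant factors of ∂_1 are all 1, so H_0 ≅ Z.
  H_1: rank ker ∂_1 − rank ∂_2 = (21 − 9) − 10 = 2, and the invariant factors of ∂_2 are all 1, so H_1 ≅ Z^2.
  H_2: rank ker ∂_2 − rank ∂_3 = (12 − 10) − 2 = 0, and the invariant factors of ∂_3 are all 1, so H_2 ≅ 0.
  H_3: rank ker ∂_3 − rank ∂_4 = (2 − 2) − 0 = 0, and there is no ∂_4, so H_3 ≅ 0.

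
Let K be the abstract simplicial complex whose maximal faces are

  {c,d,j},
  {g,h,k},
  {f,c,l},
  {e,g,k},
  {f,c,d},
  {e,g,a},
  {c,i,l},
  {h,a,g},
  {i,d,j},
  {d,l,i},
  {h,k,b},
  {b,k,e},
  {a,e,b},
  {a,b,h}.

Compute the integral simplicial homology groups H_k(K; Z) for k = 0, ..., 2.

H_0 ≅ Z^2,  H_1 ≅ Z,  H_2 ≅ Z.

Take the total order a < b < c < d < e < f < g < h < i < j < k < l on the vertex set. Then K (dimension 2) consists of the simplices:

  0-simplices (12): a, b, c, d, e, f, g, h, i, j, k, l
  1-simplices (24): ab, ae, ag, ah, be, bh, bk, cd, cf, ci, cj, cl, df, di, dj, dl, eg, ek, fl, gh, gk, hk, ij, il
  2-simplices (14): abe, abh, aeg, agh, bek, bhk, cdf, cdj, cfl, cil, dij, dil, egk, ghk

giving chain groups C_0 ≅ Z^12, C_1 ≅ Z^24, C_2 ≅ Z^14.

∂_1: C_1 → C_0 maps an edge to its endpoints' difference, ∂[p,q] = q − p. For instance
  ∂gh = h − g.
This gives a 12×24 integer matrix of rank 10; reducing to Smith normal form yields diagonal entries (1,1,1,1,1,1,1,1,1,1).

∂_2: C_2 → C_1 sends each 2-simplex [p,q,r] to [q,r] − [p,r] + [p,q]. For instance
  ∂cdj = dj − cj + cd,
  ∂cfl = fl − cl + cf.
This gives a 24×14 integer matrix of rank 13; reducing to Smith normal form yields diagonal entries (1,1,1,1,1,1,1,1,1,1,1,1,1).

Computing H_k = (kernel of ∂_k) / (image of ∂_{k+1}):

  H_0: rank C_0 − rank ∂_1 = 12 − 10 = 2, and the invariant factors of ∂_1 are all 1, so H_0 ≅ Z^2.
  H_1: rank ker ∂_1 − rank ∂_2 = (24 − 10) − 13 = 1, and the invariant factors of ∂_2 are all 1, so H_1 ≅ Z.
  H_2: rank ker ∂_2 − rank ∂_3 = (14 − 13) − 0 = 1, and there is no ∂_3, so H_2 ≅ Z.

As a check, the Euler characteristic is 12 − 24 + 14 = 2, which agrees with 2 − 1 + 1 = 2.
(K is a triangulation of the disjoint union of the cylinder S^1 x I and the 2-sphere S^2.)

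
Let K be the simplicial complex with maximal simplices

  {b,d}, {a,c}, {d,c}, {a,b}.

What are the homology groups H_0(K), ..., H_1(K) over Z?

H_0 ≅ Z,  H_1 ≅ Z.

Take the total order a < b < c < d on the vertex set. Then K (dimension 1) consists of the simplices:

  0-simplices (4): a, b, c, d
  1-simplices (4): ab, ac, bd, cd

giving chain groups C_0 ≅ Z^4, C_1 ≅ Z^4.

The boundary map ∂_1: C_1 → C_0 is given by ∂[p,q] = [q] − [p].
The resulting 4×4 matrix has rank 3, and its Smith normal form has invariant factors (1,1,1).

From H_k ≅ ker(∂_k) / im(∂_{k+1}) we obtain:

  H_0: rank C_0 − rank ∂_1 = 4 − 3 = 1, and the invariant factors of ∂_1 are all 1, so H_0 ≅ Z.
  H_1: rank ker ∂_1 − rank ∂_2 = (4 − 3) − 0 = 1, and there is no ∂_2, so H_1 ≅ Z.

(K is a triangulation of the circle S^1.)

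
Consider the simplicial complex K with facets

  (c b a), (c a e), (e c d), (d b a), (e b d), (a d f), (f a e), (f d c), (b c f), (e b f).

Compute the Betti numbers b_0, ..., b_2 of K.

b_0 = 1, b_1 = 0, b_2 = 0.

Order the vertices as a < b < c < d < e < f. Listing each simplex with vertices in this order, K has dimension 2 with simplices:

  0-simplices (6): a, b, c, d, e, f
  1-simplices (15): ab, ac, ad, ae, af, bc, bd, be, bf, cd, ce, cf, de, df, ef
  2-simplices (10): abc, abd, ace, adf, aef, bcf, bde, bef, cde, cdf

so the chain groups are C_0 ≅ Z^6, C_1 ≅ Z^15, C_2 ≅ Z^10.

Boundary ∂_1: C_1 → C_0 sends each edge [p,q] (with p < q) to q − p. For instance
  ∂ac = c − a.
The resulting 6×15 matrix has rank 5, and its Smith normal form has invariant factors (1,1,1,1,1).

∂_2: C_2 → C_1 sends each 2-simplex [p,q,r] to [q,r] − [p,r] + [p,q]. For instance
  ∂abc = bc − ac + ab,
  ∂aef = ef − af + ae.
The 15×10 boundary matrix has rank 10 and Smith normal form diag(1,1,1,1,1,1,1,1,1,2).

Reading off H_k = ker ∂_k / im ∂_{k+1}:

  H_0: rank C_0 − rank ∂_1 = 6 − 5 = 1, and the invariant factors of ∂_1 are all 1, so H_0 ≅ Z.
  H_1: rank ker ∂_1 − rank ∂_2 = (15 − 5) − 10 = 0, and ∂_2 has invariant factor 2 > 1, so H_1 ≅ Z_2.
  H_2: rank ker ∂_2 − rank ∂_3 = (10 − 10) − 0 = 0, and there is no ∂_3, so H_2 ≅ 0.

Hence the Betti numbers are b_0 = 1, b_1 = 0, b_2 = 0.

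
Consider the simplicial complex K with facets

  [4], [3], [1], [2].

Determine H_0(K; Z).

Take the total order 1 < 2 < 3 < 4 on the vertex set. Then K (dimension 0) consists of the simplices:

  0-simplices (4): [1], [2], [3], [4]

giving chain groups C_0 ≅ Z^4.

Computing H_k = (kernel of ∂_k) / (image of ∂_{k+1}):

  H_0: rank C_0 − rank ∂_1 = 4 − 0 = 4, and there is no ∂_1, so H_0 ≅ Z^4.

(K is a triangulation of a set of 4 points.)

H_0 ≅ Z^4.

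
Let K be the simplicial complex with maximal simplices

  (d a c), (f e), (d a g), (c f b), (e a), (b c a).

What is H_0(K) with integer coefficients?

Order the vertices as a < b < c < d < e < f < g. Listing each simplex with vertices in this order, K has dimension 2 with simplices:

  0-simplices (7): a, b, c, d, e, f, g
  1-simplices (11): ab, ac, ad, ae, ag, bc, bf, cd, cf, dg, ef
  2-simplices (4): abc, acd, adg, bcf

Hence C_0 ≅ Z^7, C_1 ≅ Z^11, C_2 ≅ Z^4.

Boundary ∂_1: C_1 → C_0 is given by ∂[p,q] = [q] − [p].
This gives a 7×11 integer matrix of rank 6; reducing to Smith normal form yields diagonal entries (1,1,1,1,1,1).

The boundary map ∂_2: C_2 → C_1 acts by ∂[p,q,r] = [q,r] − [p,r] + [p,q]. For instance
  ∂bcf = cf − bf + bc,
  ∂abc = bc − ac + ab.
The 11×4 boundary matrix has rank 4 and Smith normal form diag(1,1,1,1).

Now H_k = ker ∂_k / im ∂_{k+1}, so:

  H_0: rank C_0 − rank ∂_1 = 7 − 6 = 1, and the invariant factors of ∂_1 are all 1, so H_0 ≅ Z.

H_0 ≅ Z.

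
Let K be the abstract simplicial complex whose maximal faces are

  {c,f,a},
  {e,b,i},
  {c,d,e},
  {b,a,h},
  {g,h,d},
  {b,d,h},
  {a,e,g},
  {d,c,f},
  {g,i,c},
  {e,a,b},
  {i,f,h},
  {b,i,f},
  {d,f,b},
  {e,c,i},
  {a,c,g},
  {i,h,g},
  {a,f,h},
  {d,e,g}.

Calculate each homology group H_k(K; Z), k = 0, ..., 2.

H_0 ≅ Z,  H_1 ≅ Z ⊕ Z/2,  H_2 = 0.

Take the total order a < b < c < d < e < f < g < h < i on the vertex set. Then K (dimension 2) consists of the simplices:

  0-simplices (9): a, b, c, d, e, f, g, h, i
  1-simplices (27): ab, ac, ae, af, ag, ah, bd, be, bf, bh, bi, cd, ce, cf, cg, ci, de, df, dg, dh, eg, ei, fh, fi, gh, gi, hi
  2-simplices (18): abe, abh, acf, acg, aeg, afh, bdf, bdh, bei, bfi, cde, cdf, cei, cgi, deg, dgh, fhi, ghi

giving chain groups C_0 ≅ Z^9, C_1 ≅ Z^27, C_2 ≅ Z^18.

∂_1: C_1 → C_0 is given by ∂[p,q] = [q] − [p].
As a 9×27 matrix over Z this has rank 8, with invariant factors (1,1,1,1,1,1,1,1).

∂_2: C_2 → C_1 maps a triangle to the signed sum of its edges. For instance
  ∂abe = be − ae + ab,
  ∂fhi = hi − fi + fh.
This gives a 27×18 integer matrix of rank 18; reducing to Smith normal form yields diagonal entries (1,1,1,1,1,1,1,1,1,1,1,1,1,1,1,1,1,2).

From H_k ≅ ker(∂_k) / im(∂_{k+1}) we obtain:

  H_0: rank C_0 − rank ∂_1 = 9 − 8 = 1, and the invariant factors of ∂_1 are all 1, so H_0 = Z.
  H_1: rank ker ∂_1 − rank ∂_2 = (27 − 8) − 18 = 1, and ∂_2 has invariant factor 2 > 1, so H_1 = Z ⊕ Z/2.
  H_2: rank ker ∂_2 − rank ∂_3 = (18 − 18) − 0 = 0, and there is no ∂_3, so H_2 = 0.

(K is a triangulation of the Klein bottle.)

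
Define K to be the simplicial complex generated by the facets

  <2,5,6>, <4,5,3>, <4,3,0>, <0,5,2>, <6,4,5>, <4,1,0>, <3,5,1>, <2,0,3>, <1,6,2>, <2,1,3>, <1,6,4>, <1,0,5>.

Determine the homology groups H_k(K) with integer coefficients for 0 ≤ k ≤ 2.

H_0 ≅ Z,  H_1 ≅ Z/2,  H_2 = 0.

Fix the vertex order 0 < 1 < 2 < 3 < 4 < 5 < 6 and write every simplex with vertices in increasing order. Then dim K = 2 and the simplices of K are:

  0-simplices (7): [0], [1], [2], [3], [4], [5], [6]
  1-simplices (18): [0,1], [0,2], [0,3], [0,4], [0,5], [1,2], [1,3], [1,4], [1,5], [1,6], [2,3], [2,5], [2,6], [3,4], [3,5], [4,5], [4,6], [5,6]
  2-simplices (12): [0,1,4], [0,1,5], [0,2,3], [0,2,5], [0,3,4], [1,2,3], [1,2,6], [1,3,5], [1,4,6], [2,5,6], [3,4,5], [4,5,6]

so the chain groups are C_0 ≅ Z^7, C_1 ≅ Z^18, C_2 ≅ Z^12.

Boundary ∂_1: C_1 → C_0 is given by ∂[p,q] = [q] − [p]. For instance
  ∂[2,3] = [3] − [2].
The resulting 7×18 matrix has rank 6, and its Smith normal form has invariant factors (1,1,1,1,1,1).

Boundary ∂_2: C_2 → C_1 sends each 2-simplex [p,q,r] to [q,r] − [p,r] + [p,q]. For instance
  ∂[1,2,3] = [2,3] − [1,3] + [1,2],
  ∂[0,2,3] = [2,3] − [0,3] + [0,2].
This gives a 18×12 integer matrix of rank 12; reducing to Smith normal form yields diagonal entries (1,1,1,1,1,1,1,1,1,1,1,2).

Computing H_k = (kernel of ∂_k) / (image of ∂_{k+1}):

  H_0: rank C_0 − rank ∂_1 = 7 − 6 = 1, and the invariant factors of ∂_1 are all 1, so H_0 = Z.
  H_1: rank ker ∂_1 − rank ∂_2 = (18 − 6) − 12 = 0, and ∂_2 has invariant factor 2 > 1, so H_1 = Z/2.
  H_2: rank ker ∂_2 − rank ∂_3 = (12 − 12) − 0 = 0, and there is no ∂_3, so H_2 = 0.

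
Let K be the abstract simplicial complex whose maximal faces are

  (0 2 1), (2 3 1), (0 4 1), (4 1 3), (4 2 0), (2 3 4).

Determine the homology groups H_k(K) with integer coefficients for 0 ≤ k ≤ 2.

H_0 = Z,  H_1 = 0,  H_2 = Z.

We work with the vertex ordering 0 < 1 < 2 < 3 < 4. The simplices of K, each written with vertices in increasing order, are:

  0-simplices (5): [0], [1], [2], [3], [4]
  1-simplices (9): [0,1], [0,2], [0,4], [1,2], [1,3], [1,4], [2,3], [2,4], [3,4]
  2-simplices (6): [0,1,2], [0,1,4], [0,2,4], [1,2,3], [1,3,4], [2,3,4]

giving chain groups C_0 ≅ Z^5, C_1 ≅ Z^9, C_2 ≅ Z^6.

Boundary ∂_1: C_1 → C_0 is given by ∂[p,q] = [q] − [p].
As a 5×9 matrix over Z this has rank 4, with invariant factors (1,1,1,1).

The boundary map ∂_2: C_2 → C_1 sends each 2-simplex [p,q,r] to [q,r] − [p,r] + [p,q]. For instance
  ∂[0,2,4] = [2,4] − [0,4] + [0,2],
  ∂[1,3,4] = [3,4] − [1,4] + [1,3].
The 9×6 boundary matrix has rank 5 and Smith normal form diag(1,1,1,1,1).

From H_k ≅ ker(∂_k) / im(∂_{k+1}) we obtain:

  H_0: rank C_0 − rank ∂_1 = 5 − 4 = 1, and the invariant factors of ∂_1 are all 1, so H_0 ≅ Z.
  H_1: rank ker ∂_1 − rank ∂_2 = (9 − 4) − 5 = 0, and the invariant factors of ∂_2 are all 1, so H_1 ≅ 0.
  H_2: rank ker ∂_2 − rank ∂_3 = (6 − 5) − 0 = 1, and there is no ∂_3, so H_2 ≅ Z.

As a check, the Euler characteristic is 5 − 9 + 6 = 2, which agrees with 1 − 0 + 1 = 2.
(K is a triangulation of the 2-sphere S^2.)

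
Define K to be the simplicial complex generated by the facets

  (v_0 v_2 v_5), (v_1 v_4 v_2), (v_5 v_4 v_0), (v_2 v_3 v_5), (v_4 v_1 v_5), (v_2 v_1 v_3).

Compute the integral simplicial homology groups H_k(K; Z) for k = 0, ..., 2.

We work with the vertex ordering v_0 < v_1 < v_2 < v_3 < v_4 < v_5. The simplices of K, each written with vertices in increasing order, are:

  0-simplices (6): [v_0], [v_1], [v_2], [v_3], [v_4], [v_5]
  1-simplices (12): [v_0,v_2], [v_0,v_4], [v_0,v_5], [v_1,v_2], [v_1,v_3], [v_1,v_4], [v_1,v_5], [v_2,v_3], [v_2,v_4], [v_2,v_5], [v_3,v_5], [v_4,v_5]
  2-simplices (6): [v_0,v_2,v_5], [v_0,v_4,v_5], [v_1,v_2,v_3], [v_1,v_2,v_4], [v_1,v_4,v_5], [v_2,v_3,v_5]

so the chain groups are C_0 ≅ Z^6, C_1 ≅ Z^12, C_2 ≅ Z^6.

The boundary map ∂_1: C_1 → C_0 sends each edge [p,q] (with p < q) to q − p. For instance
  ∂[v_2,v_4] = [v_4] − [v_2].
The resulting 6×12 matrix has rank 5, and its Smith normal form has invariant factors (1,1,1,1,1).

Boundary ∂_2: C_2 → C_1 maps a triangle to the signed sum of its edges. For instance
  ∂[v_1,v_2,v_4] = [v_2,v_4] − [v_1,v_4] + [v_1,v_2],
  ∂[v_0,v_2,v_5] = [v_2,v_5] − [v_0,v_5] + [v_0,v_2].
This gives a 12×6 integer matrix of rank 6; reducing to Smith normal form yields diagonal entries (1,1,1,1,1,1).

Reading off H_k = ker ∂_k / im ∂_{k+1}:

  H_0: rank C_0 − rank ∂_1 = 6 − 5 = 1, and the invariant factors of ∂_1 are all 1, so H_0 = Z.
  H_1: rank ker ∂_1 − rank ∂_2 = (12 − 5) − 6 = 1, and the invariant factors of ∂_2 are all 1, so H_1 = Z.
  H_2: rank ker ∂_2 − rank ∂_3 = (6 − 6) − 0 = 0, and there is no ∂_3, so H_2 = 0.

(K is a triangulation of the cylinder S^1 x I.)

H_0 ≅ Z,  H_1 ≅ Z,  H_2 = 0.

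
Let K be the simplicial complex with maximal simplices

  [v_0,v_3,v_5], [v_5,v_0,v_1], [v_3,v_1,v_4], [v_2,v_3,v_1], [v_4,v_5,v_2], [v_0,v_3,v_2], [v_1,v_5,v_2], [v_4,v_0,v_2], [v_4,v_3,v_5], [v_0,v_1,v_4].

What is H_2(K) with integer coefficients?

H_2 ≅ 0.

Order the vertices as v_0 < v_1 < v_2 < v_3 < v_4 < v_5. Listing each simplex with vertices in this order, K has dimension 2 with simplices:

  0-simplices (6): [v_0], [v_1], [v_2], [v_3], [v_4], [v_5]
  1-simplices (15): (15 of them)
  2-simplices (10): [v_0,v_1,v_4], [v_0,v_1,v_5], [v_0,v_2,v_3], [v_0,v_2,v_4], [v_0,v_3,v_5], [v_1,v_2,v_3], [v_1,v_2,v_5], [v_1,v_3,v_4], [v_2,v_4,v_5], [v_3,v_4,v_5]

giving chain groups C_0 ≅ Z^6, C_1 ≅ Z^15, C_2 ≅ Z^10.

Boundary ∂_1: C_1 → C_0 maps an edge to its endpoints' difference, ∂[p,q] = q − p. For instance
  ∂[v_0,v_3] = [v_3] − [v_0].
The resulting 6×15 matrix has rank 5, and its Smith normal form has invariant factors (1,1,1,1,1).

∂_2: C_2 → C_1 sends each 2-simplex [p,q,r] to [q,r] − [p,r] + [p,q]. For instance
  ∂[v_0,v_2,v_4] = [v_2,v_4] − [v_0,v_4] + [v_0,v_2],
  ∂[v_3,v_4,v_5] = [v_4,v_5] − [v_3,v_5] + [v_3,v_4].
The resulting 15×10 matrix has rank 10, and its Smith normal form has invariant factors (1,1,1,1,1,1,1,1,1,2).

Now H_k = ker ∂_k / im ∂_{k+1}, so:

  H_2: rank ker ∂_2 − rank ∂_3 = (10 − 10) − 0 = 0, and there is no ∂_3, so H_2 = 0.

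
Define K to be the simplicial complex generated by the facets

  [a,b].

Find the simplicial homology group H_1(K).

H_1 = 0.

Take the total order a < b on the vertex set. Then K (dimension 1) consists of the simplices:

  0-simplices (2): a, b
  1-simplices (1): ab

giving chain groups C_0 ≅ Z^2, C_1 ≅ Z^1.

Boundary ∂_1: C_1 → C_0 is given by ∂[p,q] = [q] − [p]. For instance
  ∂ab = b − a.
The resulting 2×1 matrix has rank 1, and its Smith normal form has invariant factors (1).

From H_k ≅ ker(∂_k) / im(∂_{k+1}) we obtain:

  H_1: rank ker ∂_1 − rank ∂_2 = (1 − 1) − 0 = 0, and there is no ∂_2, so H_1 ≅ 0.

(K is a triangulation of the 1-simplex.)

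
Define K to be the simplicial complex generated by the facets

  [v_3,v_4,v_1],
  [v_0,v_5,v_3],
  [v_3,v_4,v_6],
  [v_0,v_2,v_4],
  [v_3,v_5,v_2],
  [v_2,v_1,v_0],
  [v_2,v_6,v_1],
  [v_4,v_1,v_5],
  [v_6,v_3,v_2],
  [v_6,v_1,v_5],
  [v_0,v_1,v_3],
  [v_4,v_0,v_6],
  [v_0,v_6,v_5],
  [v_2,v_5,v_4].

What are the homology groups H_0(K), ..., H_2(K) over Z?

H_0 = Z,  H_1 = Z^2,  H_2 = Z.

We work with the vertex ordering v_0 < v_1 < v_2 < v_3 < v_4 < v_5 < v_6. The simplices of K, each written with vertices in increasing order, are:

  0-simplices (7): [v_0], [v_1], [v_2], [v_3], [v_4], [v_5], [v_6]
  1-simplices (21): (21 of them)
  2-simplices (14): (14 of them)

so the chain groups are C_0 ≅ Z^7, C_1 ≅ Z^21, C_2 ≅ Z^14.

Boundary ∂_1: C_1 → C_0 sends each edge [p,q] (with p < q) to q − p. For instance
  ∂[v_5,v_6] = [v_6] − [v_5].
As a 7×21 matrix over Z this has rank 6, with invariant factors (1,1,1,1,1,1).

∂_2: C_2 → C_1 maps a triangle to the signed sum of its edges. For instance
  ∂[v_0,v_1,v_2] = [v_1,v_2] − [v_0,v_2] + [v_0,v_1],
  ∂[v_1,v_4,v_5] = [v_4,v_5] − [v_1,v_5] + [v_1,v_4].
This gives a 21×14 integer matrix of rank 13; reducing to Smith normal form yields diagonal entries (1,1,1,1,1,1,1,1,1,1,1,1,1).

From H_k ≅ ker(∂_k) / im(∂_{k+1}) we obtain:

  H_0: rank C_0 − rank ∂_1 = 7 − 6 = 1, and the invariant factors of ∂_1 are all 1, so H_0 ≅ Z.
  H_1: rank ker ∂_1 − rank ∂_2 = (21 − 6) − 13 = 2, and the invariant factors of ∂_2 are all 1, so H_1 ≅ Z^2.
  H_2: rank ker ∂_2 − rank ∂_3 = (14 − 13) − 0 = 1, and there is no ∂_3, so H_2 ≅ Z.

(K is a triangulation of the torus T^2.)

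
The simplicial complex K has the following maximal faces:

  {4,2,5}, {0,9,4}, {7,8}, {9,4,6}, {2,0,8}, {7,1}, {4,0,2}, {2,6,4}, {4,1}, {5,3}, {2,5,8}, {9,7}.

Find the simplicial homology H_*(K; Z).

We work with the vertex ordering 0 < 1 < 2 < 3 < 4 < 5 < 6 < 7 < 8 < 9. The simplices of K, each written with vertices in increasing order, are:

  0-simplices (10): [0], [1], [2], [3], [4], [5], [6], [7], [8], [9]
  1-simplices (18): [0,2], [0,4], [0,8], [0,9], [1,4], [1,7], [2,4], [2,5], [2,6], [2,8], [3,5], [4,5], [4,6], [4,9], [5,8], [6,9], [7,8], [7,9]
  2-simplices (7): [0,2,4], [0,2,8], [0,4,9], [2,4,5], [2,4,6], [2,5,8], [4,6,9]

giving chain groups C_0 ≅ Z^10, C_1 ≅ Z^18, C_2 ≅ Z^7.

Boundary ∂_1: C_1 → C_0 is given by ∂[p,q] = [q] − [p].
The resulting 10×18 matrix has rank 9, and its Smith normal form has invariant factors (1,1,1,1,1,1,1,1,1).

∂_2: C_2 → C_1 sends each 2-simplex [p,q,r] to [q,r] − [p,r] + [p,q]. For instance
  ∂[2,4,5] = [4,5] − [2,5] + [2,4],
  ∂[2,4,6] = [4,6] − [2,6] + [2,4].
The resulting 18×7 matrix has rank 7, and its Smith normal form has invariant factors (1,1,1,1,1,1,1).

Now H_k = ker ∂_k / im ∂_{k+1}, so:

  H_0: rank C_0 − rank ∂_1 = 10 − 9 = 1, and the invariant factors of ∂_1 are all 1, so H_0 ≅ Z.
  H_1: rank ker ∂_1 − rank ∂_2 = (18 − 9) − 7 = 2, and the invariant factors of ∂_2 are all 1, so H_1 ≅ Z^2.
  H_2: rank ker ∂_2 − rank ∂_3 = (7 − 7) − 0 = 0, and there is no ∂_3, so H_2 ≅ 0.

H_0 ≅ Z,  H_1 ≅ Z^2,  H_2 = 0.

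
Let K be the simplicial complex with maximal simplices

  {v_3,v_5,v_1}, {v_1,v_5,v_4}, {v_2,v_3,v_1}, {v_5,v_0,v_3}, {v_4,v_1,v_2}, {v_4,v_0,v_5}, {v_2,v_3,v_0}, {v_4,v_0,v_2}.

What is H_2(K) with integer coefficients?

H_2 = Z.

Take the total order v_0 < v_1 < v_2 < v_3 < v_4 < v_5 on the vertex set. Then K (dimension 2) consists of the simplices:

  0-simplices (6): [v_0], [v_1], [v_2], [v_3], [v_4], [v_5]
  1-simplices (12): [v_0,v_2], [v_0,v_3], [v_0,v_4], [v_0,v_5], [v_1,v_2], [v_1,v_3], [v_1,v_4], [v_1,v_5], [v_2,v_3], [v_2,v_4], [v_3,v_5], [v_4,v_5]
  2-simplices (8): [v_0,v_2,v_3], [v_0,v_2,v_4], [v_0,v_3,v_5], [v_0,v_4,v_5], [v_1,v_2,v_3], [v_1,v_2,v_4], [v_1,v_3,v_5], [v_1,v_4,v_5]

so the chain groups are C_0 ≅ Z^6, C_1 ≅ Z^12, C_2 ≅ Z^8.

Boundary ∂_1: C_1 → C_0 sends each edge [p,q] (with p < q) to q − p. For instance
  ∂[v_2,v_4] = [v_4] − [v_2].
This gives a 6×12 integer matrix of rank 5; reducing to Smith normal form yields diagonal entries (1,1,1,1,1).

∂_2: C_2 → C_1 sends each 2-simplex [p,q,r] to [q,r] − [p,r] + [p,q]. For instance
  ∂[v_0,v_2,v_3] = [v_2,v_3] − [v_0,v_3] + [v_0,v_2],
  ∂[v_0,v_3,v_5] = [v_3,v_5] − [v_0,v_5] + [v_0,v_3].
The resulting 12×8 matrix has rank 7, and its Smith normal form has invariant factors (1,1,1,1,1,1,1).

Reading off H_k = ker ∂_k / im ∂_{k+1}:

  H_2: rank ker ∂_2 − rank ∂_3 = (8 − 7) − 0 = 1, and there is no ∂_3, so H_2 = Z.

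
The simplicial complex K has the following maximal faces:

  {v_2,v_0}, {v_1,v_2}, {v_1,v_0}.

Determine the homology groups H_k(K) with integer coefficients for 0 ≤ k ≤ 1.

H_0 = Z,  H_1 = Z.

Take the total order v_0 < v_1 < v_2 on the vertex set. Then K (dimension 1) consists of the simplices:

  0-simplices (3): [v_0], [v_1], [v_2]
  1-simplices (3): [v_0,v_1], [v_0,v_2], [v_1,v_2]

giving chain groups C_0 ≅ Z^3, C_1 ≅ Z^3.

Boundary ∂_1: C_1 → C_0 maps an edge to its endpoints' difference, ∂[p,q] = q − p.
This gives a 3×3 integer matrix of rank 2; reducing to Smith normal form yields diagonal entries (1,1).

Reading off H_k = ker ∂_k / im ∂_{k+1}:

  H_0: rank C_0 − rank ∂_1 = 3 − 2 = 1, and the invariant factors of ∂_1 are all 1, so H_0 ≅ Z.
  H_1: rank ker ∂_1 − rank ∂_2 = (3 − 2) − 0 = 1, and there is no ∂_2, so H_1 ≅ Z.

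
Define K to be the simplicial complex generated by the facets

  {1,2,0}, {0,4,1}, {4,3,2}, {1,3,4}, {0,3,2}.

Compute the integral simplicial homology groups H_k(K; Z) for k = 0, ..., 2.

H_0 ≅ Z,  H_1 ≅ Z,  H_2 = 0.

Order the vertices as 0 < 1 < 2 < 3 < 4. Listing each simplex with vertices in this order, K has dimension 2 with simplices:

  0-simplices (5): [0], [1], [2], [3], [4]
  1-simplices (10): [0,1], [0,2], [0,3], [0,4], [1,2], [1,3], [1,4], [2,3], [2,4], [3,4]
  2-simplices (5): [0,1,2], [0,1,4], [0,2,3], [1,3,4], [2,3,4]

so the chain groups are C_0 ≅ Z^5, C_1 ≅ Z^10, C_2 ≅ Z^5.

The boundary map ∂_1: C_1 → C_0 sends each edge [p,q] (with p < q) to q − p.
The 5×10 boundary matrix has rank 4 and Smith normal form diag(1,1,1,1).

∂_2: C_2 → C_1 sends each 2-simplex [p,q,r] to [q,r] − [p,r] + [p,q]. For instance
  ∂[1,3,4] = [3,4] − [1,4] + [1,3],
  ∂[0,1,2] = [1,2] − [0,2] + [0,1].
As a 10×5 matrix over Z this has rank 5, with invariant factors (1,1,1,1,1).

Reading off H_k = ker ∂_k / im ∂_{k+1}:

  H_0: rank C_0 − rank ∂_1 = 5 − 4 = 1, and the invariant factors of ∂_1 are all 1, so H_0 ≅ Z.
  H_1: rank ker ∂_1 − rank ∂_2 = (10 − 4) − 5 = 1, and the invariant factors of ∂_2 are all 1, so H_1 ≅ Z.
  H_2: rank ker ∂_2 − rank ∂_3 = (5 − 5) − 0 = 0, and there is no ∂_3, so H_2 ≅ 0.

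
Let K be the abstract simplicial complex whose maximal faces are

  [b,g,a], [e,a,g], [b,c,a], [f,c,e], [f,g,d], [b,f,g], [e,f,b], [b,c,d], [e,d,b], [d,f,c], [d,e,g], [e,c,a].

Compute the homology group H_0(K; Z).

Order the vertices as a < b < c < d < e < f < g. Listing each simplex with vertices in this order, K has dimension 2 with simplices:

  0-simplices (7): a, b, c, d, e, f, g
  1-simplices (18): ab, ac, ae, ag, bc, bd, be, bf, bg, cd, ce, cf, de, df, dg, ef, eg, fg
  2-simplices (12): abc, abg, ace, aeg, bcd, bde, bef, bfg, cdf, cef, deg, dfg

so the chain groups are C_0 ≅ Z^7, C_1 ≅ Z^18, C_2 ≅ Z^12.

The boundary map ∂_1: C_1 → C_0 maps an edge to its endpoints' difference, ∂[p,q] = q − p. For instance
  ∂ag = g − a.
As a 7×18 matrix over Z this has rank 6, with invariant factors (1,1,1,1,1,1).

∂_2: C_2 → C_1 acts by ∂[p,q,r] = [q,r] − [p,r] + [p,q]. For instance
  ∂cef = ef − cf + ce,
  ∂dfg = fg − dg + df.
As a 18×12 matrix over Z this has rank 12, with invariant factors (1,1,1,1,1,1,1,1,1,1,1,2).

Reading off H_k = ker ∂_k / im ∂_{k+1}:

  H_0: rank C_0 − rank ∂_1 = 7 − 6 = 1, and the invariant factors of ∂_1 are all 1, so H_0 ≅ Z.

H_0 = Z.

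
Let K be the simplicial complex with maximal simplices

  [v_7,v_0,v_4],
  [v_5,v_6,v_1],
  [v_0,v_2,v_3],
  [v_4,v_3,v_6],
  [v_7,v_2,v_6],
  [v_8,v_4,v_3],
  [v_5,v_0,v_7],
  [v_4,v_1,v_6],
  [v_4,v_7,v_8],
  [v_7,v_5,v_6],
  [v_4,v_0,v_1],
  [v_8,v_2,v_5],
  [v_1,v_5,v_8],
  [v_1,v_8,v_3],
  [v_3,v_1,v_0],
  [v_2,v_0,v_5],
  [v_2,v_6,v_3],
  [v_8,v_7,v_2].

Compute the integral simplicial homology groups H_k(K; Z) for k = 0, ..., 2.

Order the vertices as v_0 < v_1 < v_2 < v_3 < v_4 < v_5 < v_6 < v_7 < v_8. Listing each simplex with vertices in this order, K has dimension 2 with simplices:

  0-simplices (9): [v_0], [v_1], [v_2], [v_3], [v_4], [v_5], [v_6], [v_7], [v_8]
  1-simplices (27): (27 of them)
  2-simplices (18): (18 of them)

Hence C_0 ≅ Z^9, C_1 ≅ Z^27, C_2 ≅ Z^18.

The boundary map ∂_1: C_1 → C_0 maps an edge to its endpoints' difference, ∂[p,q] = q − p. For instance
  ∂[v_2,v_7] = [v_7] − [v_2].
The resulting 9×27 matrix has rank 8, and its Smith normal form has invariant factors (1,1,1,1,1,1,1,1).

The boundary map ∂_2: C_2 → C_1 maps a triangle to the signed sum of its edges. For instance
  ∂[v_4,v_7,v_8] = [v_7,v_8] − [v_4,v_8] + [v_4,v_7],
  ∂[v_0,v_2,v_3] = [v_2,v_3] − [v_0,v_3] + [v_0,v_2].
The 27×18 boundary matrix has rank 18 and Smith normal form diag(1,1,1,1,1,1,1,1,1,1,1,1,1,1,1,1,1,2).

From H_k ≅ ker(∂_k) / im(∂_{k+1}) we obtain:

  H_0: rank C_0 − rank ∂_1 = 9 − 8 = 1, and the invariant factors of ∂_1 are all 1, so H_0 ≅ Z.
  H_1: rank ker ∂_1 − rank ∂_2 = (27 − 8) − 18 = 1, and ∂_2 has invariant factor 2 > 1, so H_1 ≅ Z ⊕ Z_2.
  H_2: rank ker ∂_2 − rank ∂_3 = (18 − 18) − 0 = 0, and there is no ∂_3, so H_2 ≅ 0.

As a check, the Euler characteristic is 9 − 27 + 18 = 0, which agrees with 1 − 1 + 0 = 0.

H_0 = Z,  H_1 = Z ⊕ Z_2,  H_2 = 0.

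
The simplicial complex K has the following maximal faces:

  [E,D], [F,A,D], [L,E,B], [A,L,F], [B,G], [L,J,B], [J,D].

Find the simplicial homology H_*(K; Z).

H_0 = Z,  H_1 = Z^2,  H_2 = 0.

Fix the vertex order A < B < D < E < F < G < J < L and write every simplex with vertices in increasing order. Then dim K = 2 and the simplices of K are:

  0-simplices (8): A, B, D, E, F, G, J, L
  1-simplices (13): AD, AF, AL, BE, BG, BJ, BL, DE, DF, DJ, EL, FL, JL
  2-simplices (4): ADF, AFL, BEL, BJL

so the chain groups are C_0 ≅ Z^8, C_1 ≅ Z^13, C_2 ≅ Z^4.

∂_1: C_1 → C_0 maps an edge to its endpoints' difference, ∂[p,q] = q − p. For instance
  ∂BE = E − B.
The 8×13 boundary matrix has rank 7 and Smith normal form diag(1,1,1,1,1,1,1).

The boundary map ∂_2: C_2 → C_1 acts by ∂[p,q,r] = [q,r] − [p,r] + [p,q]. For instance
  ∂ADF = DF − AF + AD,
  ∂AFL = FL − AL + AF.
The resulting 13×4 matrix has rank 4, and its Smith normal form has invariant factors (1,1,1,1).

Reading off H_k = ker ∂_k / im ∂_{k+1}:

  H_0: rank C_0 − rank ∂_1 = 8 − 7 = 1, and the invariant factors of ∂_1 are all 1, so H_0 ≅ Z.
  H_1: rank ker ∂_1 − rank ∂_2 = (13 − 7) − 4 = 2, and the invariant factors of ∂_2 are all 1, so H_1 ≅ Z^2.
  H_2: rank ker ∂_2 − rank ∂_3 = (4 − 4) − 0 = 0, and there is no ∂_3, so H_2 ≅ 0.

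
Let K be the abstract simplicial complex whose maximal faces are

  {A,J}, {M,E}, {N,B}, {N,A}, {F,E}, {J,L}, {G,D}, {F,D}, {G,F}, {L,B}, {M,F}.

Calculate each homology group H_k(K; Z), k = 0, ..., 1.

H_0 ≅ Z^2,  H_1 ≅ Z^3.

Order the vertices as A < B < D < E < F < G < J < L < M < N. Listing each simplex with vertices in this order, K has dimension 1 with simplices:

  0-simplices (10): A, B, D, E, F, G, J, L, M, N
  1-simplices (11): AJ, AN, BL, BN, DF, DG, EF, EM, FG, FM, JL

Hence C_0 ≅ Z^10, C_1 ≅ Z^11.

∂_1: C_1 → C_0 is given by ∂[p,q] = [q] − [p]. For instance
  ∂AN = N − A.
This gives a 10×11 integer matrix of rank 8; reducing to Smith normal form yields diagonal entries (1,1,1,1,1,1,1,1).

Now H_k = ker ∂_k / im ∂_{k+1}, so:

  H_0: rank C_0 − rank ∂_1 = 10 − 8 = 2, and the invariant factors of ∂_1 are all 1, so H_0 = Z^2.
  H_1: rank ker ∂_1 − rank ∂_2 = (11 − 8) − 0 = 3, and there is no ∂_2, so H_1 = Z^3.

(K is a triangulation of the disjoint union of a wedge of 2 circles and the circle S^1.)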